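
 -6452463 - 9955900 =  - 16408363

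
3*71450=214350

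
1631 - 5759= -4128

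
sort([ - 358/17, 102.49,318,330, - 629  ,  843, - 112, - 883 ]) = [  -  883, - 629, - 112, -358/17, 102.49,318, 330, 843 ] 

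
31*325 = 10075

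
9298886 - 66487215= - 57188329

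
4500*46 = 207000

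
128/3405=128/3405 = 0.04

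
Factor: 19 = 19^1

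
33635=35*961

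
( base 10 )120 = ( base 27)4c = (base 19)66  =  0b1111000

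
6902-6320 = 582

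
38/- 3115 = - 38/3115 = - 0.01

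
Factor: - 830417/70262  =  -2^( - 1)*7^1* 19^( - 1)*43^(-2)*97^1*1223^1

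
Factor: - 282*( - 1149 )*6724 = 2178697032 = 2^3*3^2 *41^2*47^1*383^1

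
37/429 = 37/429 = 0.09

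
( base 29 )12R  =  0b1110011110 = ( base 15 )41b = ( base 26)19G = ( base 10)926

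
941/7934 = 941/7934 = 0.12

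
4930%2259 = 412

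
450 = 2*225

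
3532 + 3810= 7342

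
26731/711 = 26731/711 = 37.60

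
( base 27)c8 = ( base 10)332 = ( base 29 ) BD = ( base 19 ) h9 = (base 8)514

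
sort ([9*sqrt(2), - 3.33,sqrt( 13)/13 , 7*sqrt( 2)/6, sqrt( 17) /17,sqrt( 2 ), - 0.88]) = [ - 3.33, - 0.88, sqrt ( 17)/17 , sqrt( 13) /13 , sqrt( 2) , 7*sqrt( 2 )/6,  9*sqrt ( 2) ]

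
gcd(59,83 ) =1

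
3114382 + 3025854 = 6140236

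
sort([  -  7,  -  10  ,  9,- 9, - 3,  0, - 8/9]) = [ - 10,-9, - 7, - 3, - 8/9, 0, 9]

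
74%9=2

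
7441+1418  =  8859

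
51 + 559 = 610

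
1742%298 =252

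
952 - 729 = 223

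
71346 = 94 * 759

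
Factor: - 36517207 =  - 17^1 * 2148071^1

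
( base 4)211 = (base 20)1h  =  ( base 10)37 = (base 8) 45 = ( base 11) 34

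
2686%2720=2686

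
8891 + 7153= 16044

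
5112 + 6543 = 11655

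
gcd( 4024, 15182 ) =2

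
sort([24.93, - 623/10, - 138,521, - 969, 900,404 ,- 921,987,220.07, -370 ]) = [ - 969,-921, - 370, - 138, -623/10, 24.93  ,  220.07, 404, 521,900,987]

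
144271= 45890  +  98381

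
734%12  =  2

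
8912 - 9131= - 219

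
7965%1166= 969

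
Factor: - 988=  - 2^2 * 13^1*19^1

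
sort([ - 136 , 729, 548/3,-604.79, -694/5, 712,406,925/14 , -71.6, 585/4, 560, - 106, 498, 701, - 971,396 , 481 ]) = [ -971, - 604.79, - 694/5, - 136, - 106, - 71.6,925/14, 585/4, 548/3, 396, 406, 481, 498, 560,  701, 712, 729]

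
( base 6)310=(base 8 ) 162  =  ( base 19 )60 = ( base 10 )114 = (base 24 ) 4I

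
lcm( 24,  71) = 1704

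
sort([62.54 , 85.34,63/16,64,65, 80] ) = [63/16,62.54,64, 65,80,85.34]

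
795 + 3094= 3889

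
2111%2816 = 2111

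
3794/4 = 1897/2 = 948.50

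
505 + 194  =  699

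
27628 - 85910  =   - 58282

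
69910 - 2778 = 67132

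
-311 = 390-701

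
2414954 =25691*94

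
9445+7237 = 16682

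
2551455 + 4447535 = 6998990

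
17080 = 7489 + 9591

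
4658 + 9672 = 14330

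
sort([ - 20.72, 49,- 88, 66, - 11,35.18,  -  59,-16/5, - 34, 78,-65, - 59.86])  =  [ - 88,- 65, - 59.86, - 59, - 34, - 20.72, - 11, - 16/5,  35.18,  49, 66, 78 ] 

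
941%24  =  5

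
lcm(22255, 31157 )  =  155785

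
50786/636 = 79 + 271/318 = 79.85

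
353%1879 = 353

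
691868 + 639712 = 1331580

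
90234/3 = 30078 = 30078.00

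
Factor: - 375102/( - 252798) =3^1*229^1*463^( - 1)=687/463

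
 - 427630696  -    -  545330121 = 117699425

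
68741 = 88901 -20160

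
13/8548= 13/8548 =0.00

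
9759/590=16+319/590=16.54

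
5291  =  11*481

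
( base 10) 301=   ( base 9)364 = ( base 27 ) b4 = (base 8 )455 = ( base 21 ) E7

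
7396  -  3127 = 4269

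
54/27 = 2  =  2.00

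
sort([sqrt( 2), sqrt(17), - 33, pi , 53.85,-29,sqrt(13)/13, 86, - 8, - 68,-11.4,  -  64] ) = [ - 68,-64 , - 33,-29, - 11.4, -8,sqrt(13 )/13,  sqrt(2), pi, sqrt( 17 ),53.85,86] 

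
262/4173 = 262/4173 =0.06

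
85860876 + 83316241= 169177117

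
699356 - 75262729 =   -  74563373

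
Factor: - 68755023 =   -  3^2*653^1*11699^1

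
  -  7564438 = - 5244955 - 2319483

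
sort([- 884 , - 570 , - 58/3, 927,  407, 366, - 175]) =[ - 884 , - 570, - 175, - 58/3,  366,  407,927] 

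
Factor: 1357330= 2^1*5^1* 13^1*53^1*197^1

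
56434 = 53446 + 2988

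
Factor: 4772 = 2^2*1193^1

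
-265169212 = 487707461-752876673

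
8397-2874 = 5523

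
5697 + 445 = 6142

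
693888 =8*86736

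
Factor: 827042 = 2^1*413521^1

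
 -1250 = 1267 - 2517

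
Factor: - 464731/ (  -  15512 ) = 2^( - 3 ) *7^( - 1) * 149^1*277^(-1)*3119^1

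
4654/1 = 4654=4654.00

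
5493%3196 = 2297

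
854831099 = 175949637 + 678881462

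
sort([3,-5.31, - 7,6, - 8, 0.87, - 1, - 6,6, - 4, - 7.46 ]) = [  -  8, -7.46, -7,- 6 , - 5.31, - 4, - 1 , 0.87, 3 , 6,  6 ]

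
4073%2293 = 1780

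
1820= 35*52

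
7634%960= 914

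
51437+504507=555944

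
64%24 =16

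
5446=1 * 5446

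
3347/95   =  35 + 22/95   =  35.23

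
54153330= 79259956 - 25106626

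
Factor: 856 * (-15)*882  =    -  11324880 = - 2^4*3^3*5^1 * 7^2*107^1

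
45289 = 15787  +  29502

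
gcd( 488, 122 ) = 122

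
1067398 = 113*9446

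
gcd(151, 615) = 1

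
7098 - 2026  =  5072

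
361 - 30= 331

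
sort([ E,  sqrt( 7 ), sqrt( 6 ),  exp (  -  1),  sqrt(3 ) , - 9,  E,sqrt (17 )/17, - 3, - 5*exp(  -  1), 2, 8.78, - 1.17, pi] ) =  [ - 9, - 3, - 5*exp( -1),-1.17, sqrt( 17) /17, exp( - 1 ), sqrt(3 ),  2,sqrt(6) , sqrt(7),E,E, pi,8.78 ] 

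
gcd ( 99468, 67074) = 6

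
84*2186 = 183624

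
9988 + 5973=15961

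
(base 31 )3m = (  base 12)97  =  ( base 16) 73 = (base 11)a5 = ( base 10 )115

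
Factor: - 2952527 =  - 2952527^1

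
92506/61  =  1516 + 30/61 = 1516.49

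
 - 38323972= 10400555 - 48724527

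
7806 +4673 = 12479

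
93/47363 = 93/47363 = 0.00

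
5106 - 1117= 3989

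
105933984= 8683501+97250483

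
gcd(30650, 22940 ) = 10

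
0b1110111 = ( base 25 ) 4J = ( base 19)65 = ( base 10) 119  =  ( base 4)1313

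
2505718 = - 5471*( - 458)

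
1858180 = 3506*530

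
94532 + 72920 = 167452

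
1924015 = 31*62065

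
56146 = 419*134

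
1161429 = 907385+254044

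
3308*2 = 6616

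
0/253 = 0 = 0.00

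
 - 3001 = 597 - 3598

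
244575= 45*5435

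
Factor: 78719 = 223^1 * 353^1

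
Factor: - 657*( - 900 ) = 2^2 *3^4*5^2*73^1 =591300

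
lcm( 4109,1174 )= 8218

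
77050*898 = 69190900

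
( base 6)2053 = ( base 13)29a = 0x1D1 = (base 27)h6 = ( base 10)465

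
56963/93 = 56963/93  =  612.51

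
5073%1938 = 1197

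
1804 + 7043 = 8847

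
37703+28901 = 66604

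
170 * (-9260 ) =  - 1574200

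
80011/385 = 207 + 316/385 = 207.82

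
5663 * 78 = 441714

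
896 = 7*128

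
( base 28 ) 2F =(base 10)71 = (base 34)23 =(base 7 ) 131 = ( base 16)47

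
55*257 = 14135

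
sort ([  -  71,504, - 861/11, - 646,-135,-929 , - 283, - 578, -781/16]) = [ - 929, - 646,-578, - 283, -135, - 861/11, -71, - 781/16, 504] 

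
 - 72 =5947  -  6019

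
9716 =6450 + 3266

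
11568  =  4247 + 7321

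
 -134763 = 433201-567964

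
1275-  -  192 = 1467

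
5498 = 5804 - 306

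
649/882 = 649/882 = 0.74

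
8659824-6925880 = 1733944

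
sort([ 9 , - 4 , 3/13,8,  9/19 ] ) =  [ - 4,  3/13,9/19,8, 9] 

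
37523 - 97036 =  - 59513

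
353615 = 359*985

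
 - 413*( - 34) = 14042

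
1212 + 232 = 1444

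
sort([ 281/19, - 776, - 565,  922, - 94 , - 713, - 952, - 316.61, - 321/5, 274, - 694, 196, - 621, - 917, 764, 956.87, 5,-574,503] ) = [ - 952, - 917, - 776, - 713,  -  694, -621, - 574, - 565, - 316.61, - 94,-321/5, 5, 281/19 , 196,274, 503, 764,922, 956.87]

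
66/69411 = 22/23137 = 0.00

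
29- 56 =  - 27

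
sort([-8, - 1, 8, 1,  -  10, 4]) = [ - 10, - 8, - 1,1, 4, 8]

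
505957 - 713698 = - 207741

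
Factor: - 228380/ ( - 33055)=76/11 = 2^2 *11^ (-1)*19^1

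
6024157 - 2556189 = 3467968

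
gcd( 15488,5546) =2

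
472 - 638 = - 166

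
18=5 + 13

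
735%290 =155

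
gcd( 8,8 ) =8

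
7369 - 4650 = 2719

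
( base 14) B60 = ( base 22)4di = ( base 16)8C0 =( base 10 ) 2240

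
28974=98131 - 69157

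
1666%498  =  172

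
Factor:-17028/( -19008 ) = 43/48 = 2^( - 4 ) * 3^( -1 )*43^1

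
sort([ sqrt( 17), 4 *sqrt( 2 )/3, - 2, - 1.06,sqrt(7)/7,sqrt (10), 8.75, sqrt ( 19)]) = [ - 2,- 1.06,  sqrt( 7) /7, 4*sqrt( 2) /3, sqrt( 10),  sqrt( 17) , sqrt(19),8.75] 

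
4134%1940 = 254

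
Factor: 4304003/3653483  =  11^1*391273^1*  3653483^( - 1)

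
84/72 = 1 + 1/6 = 1.17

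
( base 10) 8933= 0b10001011100101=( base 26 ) D5F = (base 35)7A8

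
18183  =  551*33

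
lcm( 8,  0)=0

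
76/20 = 3 + 4/5 = 3.80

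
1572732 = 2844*553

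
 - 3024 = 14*( - 216)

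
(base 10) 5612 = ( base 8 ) 12754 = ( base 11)4242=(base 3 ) 21200212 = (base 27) 7IN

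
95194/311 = 95194/311  =  306.09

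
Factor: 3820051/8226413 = 13^( - 2 )*48677^( - 1)* 3820051^1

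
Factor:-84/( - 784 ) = 3/28 = 2^( - 2)*3^1*7^( - 1)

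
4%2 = 0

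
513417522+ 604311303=1117728825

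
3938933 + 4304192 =8243125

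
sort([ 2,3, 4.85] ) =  [ 2,3, 4.85]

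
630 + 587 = 1217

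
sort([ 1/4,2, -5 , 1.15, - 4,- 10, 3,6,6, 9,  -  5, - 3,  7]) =[ - 10, - 5,  -  5 , - 4, - 3, 1/4 , 1.15 , 2,3,6,6,7 , 9] 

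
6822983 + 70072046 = 76895029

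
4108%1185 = 553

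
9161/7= 9161/7 = 1308.71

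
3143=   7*449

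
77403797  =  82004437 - 4600640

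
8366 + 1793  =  10159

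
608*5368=3263744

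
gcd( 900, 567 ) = 9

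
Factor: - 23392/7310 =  - 16/5 = - 2^4* 5^(-1) 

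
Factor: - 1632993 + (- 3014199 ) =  - 2^3*3^1*11^1 * 29^1*607^1 = - 4647192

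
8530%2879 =2772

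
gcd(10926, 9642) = 6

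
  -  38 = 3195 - 3233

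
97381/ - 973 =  - 101 + 892/973 = - 100.08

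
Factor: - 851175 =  - 3^3*5^2*13^1*97^1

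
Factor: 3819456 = 2^6*3^2*19^1*349^1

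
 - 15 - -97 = 82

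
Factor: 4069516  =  2^2*11^1*92489^1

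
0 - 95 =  - 95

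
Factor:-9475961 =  -11^1*41^1*21011^1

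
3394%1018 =340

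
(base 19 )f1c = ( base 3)21110201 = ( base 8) 12506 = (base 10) 5446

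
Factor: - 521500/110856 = -875/186 = -2^ ( - 1 )*3^( - 1)*5^3*7^1*31^(-1)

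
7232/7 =7232/7 =1033.14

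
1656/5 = 331 +1/5 =331.20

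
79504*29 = 2305616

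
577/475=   577/475 = 1.21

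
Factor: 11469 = 3^1*3823^1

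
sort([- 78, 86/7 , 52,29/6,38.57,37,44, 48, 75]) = [ - 78,29/6, 86/7,37, 38.57, 44, 48, 52,75]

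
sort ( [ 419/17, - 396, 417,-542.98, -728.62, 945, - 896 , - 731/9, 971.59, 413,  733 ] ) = [ - 896,-728.62,  -  542.98, - 396, - 731/9,419/17,  413,417,733,945,  971.59]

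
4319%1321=356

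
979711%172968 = 114871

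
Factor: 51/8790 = 2^( - 1)* 5^( - 1) * 17^1 * 293^( - 1) = 17/2930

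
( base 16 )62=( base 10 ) 98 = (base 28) 3e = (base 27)3H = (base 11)8a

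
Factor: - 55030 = -2^1*5^1*5503^1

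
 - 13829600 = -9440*1465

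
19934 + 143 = 20077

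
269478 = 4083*66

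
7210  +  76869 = 84079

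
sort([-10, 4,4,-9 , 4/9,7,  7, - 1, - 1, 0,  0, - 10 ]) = [ - 10, - 10, - 9,  -  1, - 1, 0 , 0, 4/9, 4, 4, 7, 7 ] 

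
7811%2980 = 1851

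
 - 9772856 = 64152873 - 73925729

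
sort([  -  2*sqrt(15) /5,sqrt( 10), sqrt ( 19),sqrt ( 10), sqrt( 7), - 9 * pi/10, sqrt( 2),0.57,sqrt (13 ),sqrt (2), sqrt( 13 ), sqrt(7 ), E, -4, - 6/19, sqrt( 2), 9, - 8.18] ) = [ - 8.18 , - 4, - 9 * pi/10, - 2*sqrt( 15) /5, - 6/19, 0.57, sqrt( 2), sqrt ( 2), sqrt( 2), sqrt( 7), sqrt( 7) , E, sqrt(10),sqrt(10) , sqrt(13 ), sqrt( 13), sqrt( 19), 9 ]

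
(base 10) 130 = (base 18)74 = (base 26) 50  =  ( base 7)244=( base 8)202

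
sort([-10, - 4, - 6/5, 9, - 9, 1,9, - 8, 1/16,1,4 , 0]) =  [ - 10,-9, - 8,- 4, - 6/5, 0, 1/16,1,1, 4, 9,  9 ] 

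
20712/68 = 304 + 10/17 = 304.59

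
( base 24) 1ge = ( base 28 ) 16m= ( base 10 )974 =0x3ce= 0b1111001110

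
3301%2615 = 686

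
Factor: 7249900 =2^2 * 5^2* 7^1 * 10357^1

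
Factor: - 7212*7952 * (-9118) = 522915695232 = 2^7*3^1 * 7^1*47^1*71^1 * 97^1 * 601^1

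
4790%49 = 37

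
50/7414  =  25/3707 = 0.01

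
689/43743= 689/43743 = 0.02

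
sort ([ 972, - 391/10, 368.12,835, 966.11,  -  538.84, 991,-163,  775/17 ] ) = [ - 538.84, - 163,  -  391/10,775/17 , 368.12,835, 966.11,972, 991]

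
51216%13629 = 10329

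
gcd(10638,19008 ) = 54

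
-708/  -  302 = 354/151 = 2.34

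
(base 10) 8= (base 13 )8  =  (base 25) 8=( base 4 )20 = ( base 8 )10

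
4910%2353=204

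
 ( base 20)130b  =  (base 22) J0F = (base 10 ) 9211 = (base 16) 23fb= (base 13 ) 4267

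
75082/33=75082/33 = 2275.21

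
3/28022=3/28022 = 0.00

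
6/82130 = 3/41065 = 0.00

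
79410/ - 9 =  - 26470/3 = - 8823.33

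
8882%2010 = 842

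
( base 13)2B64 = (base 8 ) 14277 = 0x18BF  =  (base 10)6335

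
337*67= 22579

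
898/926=449/463 = 0.97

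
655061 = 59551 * 11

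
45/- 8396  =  -1 + 8351/8396=- 0.01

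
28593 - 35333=- 6740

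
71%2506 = 71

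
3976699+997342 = 4974041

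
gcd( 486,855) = 9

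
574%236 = 102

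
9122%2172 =434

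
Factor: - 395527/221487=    - 3^( - 1)*7^(-1)*11^1*41^1*53^( - 1)  *199^( - 1)*877^1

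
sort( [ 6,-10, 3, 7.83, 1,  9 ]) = [ - 10, 1, 3, 6, 7.83,9 ] 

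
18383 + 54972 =73355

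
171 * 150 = 25650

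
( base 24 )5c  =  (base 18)76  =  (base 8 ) 204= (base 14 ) 96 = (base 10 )132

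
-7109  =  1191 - 8300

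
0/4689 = 0 = 0.00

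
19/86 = 19/86=0.22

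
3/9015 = 1/3005 = 0.00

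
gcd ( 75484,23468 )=4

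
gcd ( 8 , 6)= 2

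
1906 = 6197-4291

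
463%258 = 205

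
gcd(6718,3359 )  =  3359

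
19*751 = 14269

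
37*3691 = 136567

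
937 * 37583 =35215271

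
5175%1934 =1307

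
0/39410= 0 = 0.00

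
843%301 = 241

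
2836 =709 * 4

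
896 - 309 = 587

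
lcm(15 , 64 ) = 960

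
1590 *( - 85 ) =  - 135150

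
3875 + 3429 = 7304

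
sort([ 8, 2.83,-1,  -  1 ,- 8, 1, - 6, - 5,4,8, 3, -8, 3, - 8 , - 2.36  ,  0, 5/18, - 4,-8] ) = [  -  8, - 8 , - 8, - 8, - 6,  -  5,-4, - 2.36,  -  1, - 1, 0,5/18,  1,2.83,3, 3,4, 8, 8 ]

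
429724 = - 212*(-2027 )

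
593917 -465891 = 128026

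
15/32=15/32 = 0.47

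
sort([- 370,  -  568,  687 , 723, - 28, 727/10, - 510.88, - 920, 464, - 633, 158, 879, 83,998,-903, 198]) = [-920 , - 903,-633 ,- 568,-510.88, - 370, - 28,727/10, 83, 158, 198 , 464, 687,  723, 879, 998]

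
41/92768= 41/92768  =  0.00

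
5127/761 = 6 + 561/761=6.74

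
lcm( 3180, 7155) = 28620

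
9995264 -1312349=8682915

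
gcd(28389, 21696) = 3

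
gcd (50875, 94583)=1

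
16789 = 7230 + 9559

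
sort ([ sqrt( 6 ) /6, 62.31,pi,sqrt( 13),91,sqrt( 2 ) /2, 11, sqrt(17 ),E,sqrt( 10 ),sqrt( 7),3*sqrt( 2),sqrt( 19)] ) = [ sqrt(6 ) /6, sqrt( 2 ) /2,sqrt( 7),E,  pi,sqrt( 10 ),sqrt ( 13), sqrt(17),3*sqrt( 2),sqrt (19),11, 62.31,91 ] 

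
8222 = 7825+397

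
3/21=1/7=0.14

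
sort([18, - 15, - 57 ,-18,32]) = [ - 57, - 18,  -  15,18, 32 ]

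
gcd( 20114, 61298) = 2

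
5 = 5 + 0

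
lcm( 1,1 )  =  1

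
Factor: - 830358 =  -2^1* 3^3*15377^1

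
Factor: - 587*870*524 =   -  267601560 = - 2^3*3^1* 5^1*29^1 * 131^1*587^1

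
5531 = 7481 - 1950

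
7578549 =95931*79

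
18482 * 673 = 12438386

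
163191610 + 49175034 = 212366644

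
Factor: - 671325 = -3^1 *5^2*8951^1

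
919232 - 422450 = 496782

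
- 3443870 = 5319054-8762924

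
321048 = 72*4459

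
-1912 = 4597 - 6509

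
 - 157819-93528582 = -93686401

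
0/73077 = 0 =0.00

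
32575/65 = 501 + 2/13 = 501.15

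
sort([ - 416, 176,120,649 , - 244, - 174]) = [ - 416,  -  244, - 174, 120, 176,649 ]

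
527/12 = 43+11/12 = 43.92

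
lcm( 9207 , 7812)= 257796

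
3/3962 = 3/3962 =0.00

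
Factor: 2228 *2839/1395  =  2^2*3^ ( - 2)*5^ ( - 1)*17^1  *  31^( - 1 )*167^1 * 557^1   =  6325292/1395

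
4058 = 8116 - 4058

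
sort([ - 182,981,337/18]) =[-182, 337/18,981]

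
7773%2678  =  2417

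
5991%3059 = 2932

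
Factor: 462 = 2^1 * 3^1*7^1*11^1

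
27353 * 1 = 27353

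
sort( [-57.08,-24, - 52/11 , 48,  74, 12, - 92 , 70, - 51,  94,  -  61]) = [ - 92, - 61,- 57.08, - 51, - 24, - 52/11 , 12, 48 , 70, 74 , 94]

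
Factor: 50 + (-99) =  - 49 = -  7^2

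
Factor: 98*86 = 2^2*7^2*43^1 = 8428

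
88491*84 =7433244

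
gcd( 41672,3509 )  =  1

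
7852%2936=1980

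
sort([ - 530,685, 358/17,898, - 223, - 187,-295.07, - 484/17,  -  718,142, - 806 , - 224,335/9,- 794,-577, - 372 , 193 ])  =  [ -806, - 794, - 718,-577, - 530,  -  372, - 295.07, - 224, - 223, - 187,  -  484/17 , 358/17, 335/9, 142, 193, 685 , 898 ] 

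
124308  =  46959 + 77349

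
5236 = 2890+2346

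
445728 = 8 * 55716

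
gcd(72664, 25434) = 2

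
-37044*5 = - 185220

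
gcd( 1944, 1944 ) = 1944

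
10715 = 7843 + 2872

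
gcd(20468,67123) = 301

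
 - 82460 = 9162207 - 9244667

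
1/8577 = 1/8577  =  0.00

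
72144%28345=15454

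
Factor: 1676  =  2^2*419^1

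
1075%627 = 448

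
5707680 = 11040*517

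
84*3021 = 253764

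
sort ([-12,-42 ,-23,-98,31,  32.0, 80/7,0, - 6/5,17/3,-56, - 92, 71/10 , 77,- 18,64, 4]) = [ - 98, - 92, - 56 ,-42,-23,- 18,-12,-6/5, 0,4, 17/3,71/10,80/7 , 31, 32.0,64, 77]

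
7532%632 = 580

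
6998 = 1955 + 5043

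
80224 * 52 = 4171648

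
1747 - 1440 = 307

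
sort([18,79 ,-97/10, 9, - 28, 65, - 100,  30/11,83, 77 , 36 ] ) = [ - 100, - 28,-97/10, 30/11, 9, 18,36, 65,77,  79,  83]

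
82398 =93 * 886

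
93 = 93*1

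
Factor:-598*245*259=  - 37946090 =-2^1 * 5^1*7^3*13^1*23^1*37^1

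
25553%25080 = 473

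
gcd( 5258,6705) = 1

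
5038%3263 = 1775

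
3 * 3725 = 11175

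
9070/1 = 9070 = 9070.00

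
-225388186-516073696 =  - 741461882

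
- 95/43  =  -3  +  34/43 = - 2.21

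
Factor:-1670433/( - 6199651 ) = 3^1*41^(-1)*89^ (-1)*1699^( - 1) * 556811^1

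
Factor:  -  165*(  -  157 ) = 25905= 3^1*5^1*11^1*157^1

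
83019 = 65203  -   - 17816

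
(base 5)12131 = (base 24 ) 1E4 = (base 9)1227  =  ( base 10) 916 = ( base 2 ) 1110010100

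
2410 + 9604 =12014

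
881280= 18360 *48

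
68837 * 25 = 1720925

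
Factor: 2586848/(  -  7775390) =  - 2^4*5^(-1)*7^ ( - 1 )*11^1*277^( -1) * 401^(  -  1 )*7349^1 = -1293424/3887695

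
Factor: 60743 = 19^1*23^1* 139^1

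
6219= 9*691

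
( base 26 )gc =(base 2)110101100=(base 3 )120212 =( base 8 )654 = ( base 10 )428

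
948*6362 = 6031176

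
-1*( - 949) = 949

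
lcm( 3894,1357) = 89562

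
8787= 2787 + 6000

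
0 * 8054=0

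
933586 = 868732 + 64854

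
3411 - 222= 3189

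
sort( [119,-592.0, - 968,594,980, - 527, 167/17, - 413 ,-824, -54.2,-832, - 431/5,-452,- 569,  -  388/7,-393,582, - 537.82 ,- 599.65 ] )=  [ - 968,-832, - 824, - 599.65,  -  592.0,  -  569, -537.82,  -  527,-452, -413, - 393,  -  431/5, - 388/7,-54.2,  167/17 , 119,582,594, 980]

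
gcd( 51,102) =51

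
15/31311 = 5/10437 = 0.00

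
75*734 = 55050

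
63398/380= 31699/190= 166.84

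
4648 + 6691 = 11339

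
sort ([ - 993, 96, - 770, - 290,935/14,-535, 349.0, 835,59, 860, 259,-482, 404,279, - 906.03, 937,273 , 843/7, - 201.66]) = [ - 993, - 906.03 ,-770,-535, - 482, - 290, -201.66,59,935/14, 96, 843/7,259,  273,279, 349.0,404, 835, 860 , 937]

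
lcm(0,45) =0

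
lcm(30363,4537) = 394719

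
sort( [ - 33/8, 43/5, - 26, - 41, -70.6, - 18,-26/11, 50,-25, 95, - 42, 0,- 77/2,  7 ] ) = [ -70.6, - 42,  -  41 , - 77/2, -26, - 25,-18, -33/8, - 26/11, 0, 7, 43/5,50,95]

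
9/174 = 3/58 = 0.05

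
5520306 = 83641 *66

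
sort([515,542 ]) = [515,542]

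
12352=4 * 3088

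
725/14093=725/14093 = 0.05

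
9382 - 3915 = 5467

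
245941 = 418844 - 172903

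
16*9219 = 147504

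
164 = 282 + -118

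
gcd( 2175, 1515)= 15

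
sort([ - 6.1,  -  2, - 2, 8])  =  [ - 6.1, - 2,-2, 8]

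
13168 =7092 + 6076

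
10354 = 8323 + 2031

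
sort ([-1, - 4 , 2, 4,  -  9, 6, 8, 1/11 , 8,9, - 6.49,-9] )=[  -  9,  -  9, - 6.49,-4, - 1 , 1/11,2,4,6 , 8,8,9] 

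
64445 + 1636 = 66081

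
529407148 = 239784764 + 289622384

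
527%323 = 204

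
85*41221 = 3503785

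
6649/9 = 6649/9 = 738.78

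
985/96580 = 197/19316 = 0.01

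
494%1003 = 494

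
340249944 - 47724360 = 292525584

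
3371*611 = 2059681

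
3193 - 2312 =881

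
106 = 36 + 70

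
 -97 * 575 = -55775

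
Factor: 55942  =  2^1*83^1*337^1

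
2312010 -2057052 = 254958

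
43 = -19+62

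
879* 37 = 32523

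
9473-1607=7866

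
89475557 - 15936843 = 73538714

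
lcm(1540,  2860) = 20020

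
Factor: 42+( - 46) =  - 2^2=- 4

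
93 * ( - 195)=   -  18135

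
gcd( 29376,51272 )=136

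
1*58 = 58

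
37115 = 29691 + 7424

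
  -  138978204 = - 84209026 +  - 54769178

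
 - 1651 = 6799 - 8450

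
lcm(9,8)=72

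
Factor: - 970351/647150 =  - 2^(  -  1) * 5^( - 2 )*7^( - 1) * 43^( - 2) * 970351^1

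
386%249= 137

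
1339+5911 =7250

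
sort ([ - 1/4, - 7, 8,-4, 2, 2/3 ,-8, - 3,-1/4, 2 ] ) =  [ - 8, - 7, - 4, - 3, - 1/4, - 1/4, 2/3, 2,2,8]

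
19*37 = 703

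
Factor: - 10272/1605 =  - 32/5 = - 2^5*5^(- 1 )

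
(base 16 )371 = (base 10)881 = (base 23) 1f7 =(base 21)1KK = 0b1101110001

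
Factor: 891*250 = 2^1*3^4*5^3 * 11^1=222750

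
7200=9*800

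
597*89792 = 53605824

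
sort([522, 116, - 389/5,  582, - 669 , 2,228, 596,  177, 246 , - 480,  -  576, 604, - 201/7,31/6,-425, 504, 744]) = [-669,  -  576 , - 480,-425,- 389/5, -201/7,2,31/6,116, 177, 228,246 , 504, 522,582, 596, 604,744]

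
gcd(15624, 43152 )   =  744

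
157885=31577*5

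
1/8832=1/8832=0.00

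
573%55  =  23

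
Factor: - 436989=-3^1*7^1*20809^1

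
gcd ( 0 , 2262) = 2262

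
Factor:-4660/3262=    - 2^1*5^1*7^ (-1) = -10/7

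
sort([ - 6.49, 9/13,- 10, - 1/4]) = [ - 10, - 6.49,-1/4,9/13]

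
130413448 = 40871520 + 89541928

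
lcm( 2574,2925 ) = 64350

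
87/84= 29/28 = 1.04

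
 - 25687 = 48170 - 73857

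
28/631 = 28/631 = 0.04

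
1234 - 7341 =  - 6107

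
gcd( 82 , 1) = 1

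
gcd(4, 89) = 1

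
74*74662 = 5524988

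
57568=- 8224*(-7)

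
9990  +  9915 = 19905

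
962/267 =962/267= 3.60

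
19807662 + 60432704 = 80240366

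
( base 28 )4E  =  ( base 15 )86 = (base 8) 176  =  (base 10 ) 126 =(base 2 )1111110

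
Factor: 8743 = 7^1*1249^1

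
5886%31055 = 5886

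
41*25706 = 1053946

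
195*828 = 161460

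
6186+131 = 6317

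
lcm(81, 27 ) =81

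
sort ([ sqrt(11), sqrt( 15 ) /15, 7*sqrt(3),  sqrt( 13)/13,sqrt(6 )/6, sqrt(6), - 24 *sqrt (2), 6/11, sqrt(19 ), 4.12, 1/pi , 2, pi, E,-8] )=[ - 24 * sqrt( 2 )  , - 8,sqrt ( 15)/15,  sqrt ( 13)/13, 1/pi, sqrt(6) /6, 6/11, 2, sqrt(6 ) , E,pi , sqrt(11 ),4.12, sqrt(19), 7*sqrt(3 ) ]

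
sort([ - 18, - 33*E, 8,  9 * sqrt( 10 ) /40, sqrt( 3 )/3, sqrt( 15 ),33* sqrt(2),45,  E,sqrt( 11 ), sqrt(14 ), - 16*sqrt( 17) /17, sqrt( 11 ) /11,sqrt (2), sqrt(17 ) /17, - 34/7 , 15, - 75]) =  [ - 33*E , - 75,-18, - 34/7, - 16*sqrt( 17)/17,sqrt ( 17)/17, sqrt(11 )/11, sqrt( 3 ) /3, 9*sqrt( 10) /40, sqrt(2 ), E,sqrt(11 ), sqrt(14 ), sqrt(15 ), 8,15, 45 , 33*sqrt (2) ] 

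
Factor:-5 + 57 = 52 = 2^2*13^1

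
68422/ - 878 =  - 78+31/439 = - 77.93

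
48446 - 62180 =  - 13734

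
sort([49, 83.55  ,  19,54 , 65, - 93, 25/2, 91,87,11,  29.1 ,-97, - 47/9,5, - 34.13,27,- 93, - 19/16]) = [-97, - 93, -93,- 34.13, - 47/9,- 19/16,5, 11, 25/2,  19 , 27 , 29.1,49 , 54, 65,83.55,87,91 ]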